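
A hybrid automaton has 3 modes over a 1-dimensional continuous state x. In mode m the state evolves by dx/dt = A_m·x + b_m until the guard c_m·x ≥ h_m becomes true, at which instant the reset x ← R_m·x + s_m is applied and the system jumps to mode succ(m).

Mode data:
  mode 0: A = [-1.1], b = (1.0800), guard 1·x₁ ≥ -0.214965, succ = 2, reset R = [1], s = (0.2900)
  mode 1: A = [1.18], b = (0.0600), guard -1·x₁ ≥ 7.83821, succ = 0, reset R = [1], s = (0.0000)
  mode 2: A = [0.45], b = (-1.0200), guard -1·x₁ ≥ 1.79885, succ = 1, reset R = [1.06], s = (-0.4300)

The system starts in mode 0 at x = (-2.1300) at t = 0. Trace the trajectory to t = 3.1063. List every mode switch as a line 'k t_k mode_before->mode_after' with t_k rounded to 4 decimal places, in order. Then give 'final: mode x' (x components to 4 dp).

Mode 0: guard c·x = -0.2150 hit at Δt = 0.8687 (t = 0.8687), x⁻ = (-0.2150) → reset → x⁺ = (0.0750), jump to mode 2
Mode 2: guard c·x = 1.7989 hit at Δt = 1.3731 (t = 2.2418), x⁻ = (-1.7988) → reset → x⁺ = (-2.3368), jump to mode 1
Mode 1: flow for 0.8645 to horizon, guard not reached → x = (-6.3909)

1 0.8687 0->2
2 2.2418 2->1
final: 1 -6.3909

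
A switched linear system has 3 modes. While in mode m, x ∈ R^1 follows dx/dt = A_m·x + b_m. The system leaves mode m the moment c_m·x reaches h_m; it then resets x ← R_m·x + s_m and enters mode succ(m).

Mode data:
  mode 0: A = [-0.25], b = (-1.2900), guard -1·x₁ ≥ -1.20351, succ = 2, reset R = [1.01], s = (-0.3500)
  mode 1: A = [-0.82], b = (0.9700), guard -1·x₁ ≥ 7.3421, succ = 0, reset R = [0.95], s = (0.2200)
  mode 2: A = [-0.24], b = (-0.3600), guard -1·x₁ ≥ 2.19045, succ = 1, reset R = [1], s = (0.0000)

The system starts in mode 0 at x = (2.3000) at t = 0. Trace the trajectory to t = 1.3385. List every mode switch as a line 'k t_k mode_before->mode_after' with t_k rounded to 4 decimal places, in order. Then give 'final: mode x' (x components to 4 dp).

1 0.6359 0->2
final: 2 0.4985

Mode 0: guard c·x = -1.2035 hit at Δt = 0.6359 (t = 0.6359), x⁻ = (1.2035) → reset → x⁺ = (0.8655), jump to mode 2
Mode 2: flow for 0.7026 to horizon, guard not reached → x = (0.4985)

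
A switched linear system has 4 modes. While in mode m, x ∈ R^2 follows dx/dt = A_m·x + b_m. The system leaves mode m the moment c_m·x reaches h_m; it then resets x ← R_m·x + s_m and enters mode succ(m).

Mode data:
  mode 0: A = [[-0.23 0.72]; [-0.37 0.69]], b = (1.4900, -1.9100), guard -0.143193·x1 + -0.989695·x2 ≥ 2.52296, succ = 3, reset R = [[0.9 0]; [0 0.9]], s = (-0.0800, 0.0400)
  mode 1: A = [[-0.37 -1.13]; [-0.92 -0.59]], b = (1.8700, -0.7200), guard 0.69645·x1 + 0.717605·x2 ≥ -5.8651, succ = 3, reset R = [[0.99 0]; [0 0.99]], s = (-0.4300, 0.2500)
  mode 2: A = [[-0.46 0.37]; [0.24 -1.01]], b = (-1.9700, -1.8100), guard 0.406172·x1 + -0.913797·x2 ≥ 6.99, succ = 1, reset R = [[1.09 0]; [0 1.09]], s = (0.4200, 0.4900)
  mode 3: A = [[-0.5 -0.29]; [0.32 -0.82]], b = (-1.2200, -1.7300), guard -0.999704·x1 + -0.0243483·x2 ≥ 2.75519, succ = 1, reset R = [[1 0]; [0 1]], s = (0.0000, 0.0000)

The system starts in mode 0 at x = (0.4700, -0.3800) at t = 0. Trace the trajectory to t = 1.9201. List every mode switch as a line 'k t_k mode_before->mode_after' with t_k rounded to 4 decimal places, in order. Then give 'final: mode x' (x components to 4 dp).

1 0.7229 0->3
final: 3 -0.2189 -2.1810

Mode 0: guard c·x = 2.5230 hit at Δt = 0.7229 (t = 0.7229), x⁻ = (0.6965, -2.6500) → reset → x⁺ = (0.5468, -2.3450), jump to mode 3
Mode 3: flow for 1.1972 to horizon, guard not reached → x = (-0.2189, -2.1810)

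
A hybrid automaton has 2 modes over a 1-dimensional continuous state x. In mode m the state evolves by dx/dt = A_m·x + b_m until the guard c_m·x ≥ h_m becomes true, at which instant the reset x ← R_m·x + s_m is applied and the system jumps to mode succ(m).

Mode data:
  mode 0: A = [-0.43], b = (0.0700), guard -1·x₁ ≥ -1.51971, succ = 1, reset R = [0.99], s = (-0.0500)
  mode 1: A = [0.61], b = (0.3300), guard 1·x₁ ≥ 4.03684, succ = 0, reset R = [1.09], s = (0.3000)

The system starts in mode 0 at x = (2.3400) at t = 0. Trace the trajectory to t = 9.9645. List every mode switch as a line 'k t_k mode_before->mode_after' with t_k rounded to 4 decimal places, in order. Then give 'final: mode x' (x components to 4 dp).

Mode 0: guard c·x = -1.5197 hit at Δt = 1.0996 (t = 1.0996), x⁻ = (1.5197) → reset → x⁺ = (1.4545), jump to mode 1
Mode 1: guard c·x = 4.0368 hit at Δt = 1.3612 (t = 2.4608), x⁻ = (4.0368) → reset → x⁺ = (4.7002), jump to mode 0
Mode 0: guard c·x = -1.5197 hit at Δt = 2.8073 (t = 5.2681), x⁻ = (1.5197) → reset → x⁺ = (1.4545), jump to mode 1
Mode 1: guard c·x = 4.0368 hit at Δt = 1.3612 (t = 6.6293), x⁻ = (4.0368) → reset → x⁺ = (4.7002), jump to mode 0
Mode 0: guard c·x = -1.5197 hit at Δt = 2.8073 (t = 9.4365), x⁻ = (1.5197) → reset → x⁺ = (1.4545), jump to mode 1
Mode 1: flow for 0.5280 to horizon, guard not reached → x = (2.2127)

1 1.0996 0->1
2 2.4608 1->0
3 5.2681 0->1
4 6.6293 1->0
5 9.4365 0->1
final: 1 2.2127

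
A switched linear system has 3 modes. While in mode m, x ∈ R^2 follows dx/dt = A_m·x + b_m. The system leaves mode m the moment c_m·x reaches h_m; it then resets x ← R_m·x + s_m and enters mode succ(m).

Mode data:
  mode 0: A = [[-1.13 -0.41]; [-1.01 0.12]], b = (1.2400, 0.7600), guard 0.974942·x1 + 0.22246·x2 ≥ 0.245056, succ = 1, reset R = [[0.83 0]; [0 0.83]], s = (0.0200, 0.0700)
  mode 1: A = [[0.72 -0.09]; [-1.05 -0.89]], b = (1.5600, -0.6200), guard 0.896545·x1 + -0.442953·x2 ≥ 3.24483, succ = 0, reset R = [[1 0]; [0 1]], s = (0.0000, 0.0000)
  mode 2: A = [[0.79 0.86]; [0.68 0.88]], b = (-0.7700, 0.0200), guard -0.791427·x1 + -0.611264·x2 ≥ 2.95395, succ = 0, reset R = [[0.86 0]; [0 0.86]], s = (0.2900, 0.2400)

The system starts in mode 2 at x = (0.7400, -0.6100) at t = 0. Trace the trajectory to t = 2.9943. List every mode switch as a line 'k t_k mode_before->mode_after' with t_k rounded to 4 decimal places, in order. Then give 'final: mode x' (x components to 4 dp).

1 1.5136 2->0
2 2.4330 0->1
final: 1 1.6809 -1.0875

Mode 2: guard c·x = 2.9539 hit at Δt = 1.5136 (t = 1.5136), x⁻ = (-2.0427, -2.1877) → reset → x⁺ = (-1.4667, -1.6415), jump to mode 0
Mode 0: guard c·x = 0.2451 hit at Δt = 0.9194 (t = 2.4330), x⁻ = (0.4220, -0.7477) → reset → x⁺ = (0.3702, -0.5506), jump to mode 1
Mode 1: flow for 0.5613 to horizon, guard not reached → x = (1.6809, -1.0875)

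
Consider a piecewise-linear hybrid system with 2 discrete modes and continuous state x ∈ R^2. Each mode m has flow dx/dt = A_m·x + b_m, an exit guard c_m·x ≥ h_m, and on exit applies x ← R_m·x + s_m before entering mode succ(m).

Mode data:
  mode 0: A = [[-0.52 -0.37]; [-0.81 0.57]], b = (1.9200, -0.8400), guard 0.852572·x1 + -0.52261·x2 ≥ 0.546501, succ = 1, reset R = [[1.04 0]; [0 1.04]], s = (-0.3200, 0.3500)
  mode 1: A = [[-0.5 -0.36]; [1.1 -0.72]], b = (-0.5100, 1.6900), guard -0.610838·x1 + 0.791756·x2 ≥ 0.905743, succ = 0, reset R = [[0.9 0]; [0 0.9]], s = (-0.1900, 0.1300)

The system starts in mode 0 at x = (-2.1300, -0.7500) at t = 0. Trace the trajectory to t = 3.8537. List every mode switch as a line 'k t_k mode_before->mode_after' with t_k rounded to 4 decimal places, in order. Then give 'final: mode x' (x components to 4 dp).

Mode 0: guard c·x = 0.5465 hit at Δt = 0.7599 (t = 0.7599), x⁻ = (-0.0386, -1.1087) → reset → x⁺ = (-0.3602, -0.8030), jump to mode 1
Mode 1: guard c·x = 0.9057 hit at Δt = 1.2654 (t = 2.0253), x⁻ = (-0.7087, 0.5972) → reset → x⁺ = (-0.8278, 0.6675), jump to mode 0
Mode 0: guard c·x = 0.5465 hit at Δt = 0.9172 (t = 2.9425), x⁻ = (0.7468, 0.1727) → reset → x⁺ = (0.4567, 0.5296), jump to mode 1
Mode 1: guard c·x = 0.9057 hit at Δt = 0.4734 (t = 3.4158), x⁻ = (0.0104, 1.1520) → reset → x⁺ = (-0.1806, 1.1668), jump to mode 0
Mode 0: flow for 0.4379 to horizon, guard not reached → x = (0.4463, 1.0275)

1 0.7599 0->1
2 2.0253 1->0
3 2.9425 0->1
4 3.4158 1->0
final: 0 0.4463 1.0275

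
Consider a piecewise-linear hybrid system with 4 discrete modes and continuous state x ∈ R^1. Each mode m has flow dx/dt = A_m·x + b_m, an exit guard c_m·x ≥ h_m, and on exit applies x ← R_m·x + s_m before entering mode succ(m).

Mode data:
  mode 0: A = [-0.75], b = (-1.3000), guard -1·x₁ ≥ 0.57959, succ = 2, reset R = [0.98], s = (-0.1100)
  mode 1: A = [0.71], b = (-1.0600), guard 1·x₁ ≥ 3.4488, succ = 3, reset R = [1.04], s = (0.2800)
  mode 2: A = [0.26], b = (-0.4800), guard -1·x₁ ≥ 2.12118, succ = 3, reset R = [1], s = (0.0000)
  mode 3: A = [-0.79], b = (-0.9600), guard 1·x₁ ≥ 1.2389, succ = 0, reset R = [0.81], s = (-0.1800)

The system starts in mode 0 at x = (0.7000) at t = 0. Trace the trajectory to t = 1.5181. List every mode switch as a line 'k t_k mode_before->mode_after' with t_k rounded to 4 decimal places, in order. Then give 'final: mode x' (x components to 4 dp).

Mode 0: guard c·x = 0.5796 hit at Δt = 0.9950 (t = 0.9950), x⁻ = (-0.5796) → reset → x⁺ = (-0.6780), jump to mode 2
Mode 2: flow for 0.5231 to horizon, guard not reached → x = (-1.0457)

1 0.9950 0->2
final: 2 -1.0457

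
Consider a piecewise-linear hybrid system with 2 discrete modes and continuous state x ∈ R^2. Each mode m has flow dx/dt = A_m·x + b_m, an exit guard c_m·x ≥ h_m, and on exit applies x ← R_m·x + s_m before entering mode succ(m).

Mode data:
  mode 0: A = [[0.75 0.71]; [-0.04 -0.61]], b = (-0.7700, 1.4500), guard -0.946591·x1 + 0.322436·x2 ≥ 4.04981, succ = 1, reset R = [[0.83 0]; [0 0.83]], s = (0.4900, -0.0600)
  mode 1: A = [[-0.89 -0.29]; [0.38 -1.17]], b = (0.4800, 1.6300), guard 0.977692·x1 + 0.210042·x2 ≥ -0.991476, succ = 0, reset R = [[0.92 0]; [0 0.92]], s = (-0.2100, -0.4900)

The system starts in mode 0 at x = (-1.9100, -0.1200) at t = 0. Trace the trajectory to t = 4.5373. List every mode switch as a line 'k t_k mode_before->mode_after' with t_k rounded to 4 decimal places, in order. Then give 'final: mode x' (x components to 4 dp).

1 0.7828 0->1
2 1.6117 1->0
3 2.8878 0->1
4 3.6625 1->0
final: 0 -2.8011 1.2720

Mode 0: guard c·x = 4.0498 hit at Δt = 0.7828 (t = 0.7828), x⁻ = (-3.9711, 0.9020) → reset → x⁺ = (-2.8060, 0.6886), jump to mode 1
Mode 1: guard c·x = -0.9915 hit at Δt = 0.8289 (t = 1.6117), x⁻ = (-1.1796, 0.7702) → reset → x⁺ = (-1.2952, 0.2186), jump to mode 0
Mode 0: guard c·x = 4.0498 hit at Δt = 1.2761 (t = 2.8878), x⁻ = (-3.7749, 1.4780) → reset → x⁺ = (-2.6431, 1.1667), jump to mode 1
Mode 1: guard c·x = -0.9915 hit at Δt = 0.7747 (t = 3.6625), x⁻ = (-1.2210, 0.9629) → reset → x⁺ = (-1.3333, 0.3959), jump to mode 0
Mode 0: flow for 0.8748 to horizon, guard not reached → x = (-2.8011, 1.2720)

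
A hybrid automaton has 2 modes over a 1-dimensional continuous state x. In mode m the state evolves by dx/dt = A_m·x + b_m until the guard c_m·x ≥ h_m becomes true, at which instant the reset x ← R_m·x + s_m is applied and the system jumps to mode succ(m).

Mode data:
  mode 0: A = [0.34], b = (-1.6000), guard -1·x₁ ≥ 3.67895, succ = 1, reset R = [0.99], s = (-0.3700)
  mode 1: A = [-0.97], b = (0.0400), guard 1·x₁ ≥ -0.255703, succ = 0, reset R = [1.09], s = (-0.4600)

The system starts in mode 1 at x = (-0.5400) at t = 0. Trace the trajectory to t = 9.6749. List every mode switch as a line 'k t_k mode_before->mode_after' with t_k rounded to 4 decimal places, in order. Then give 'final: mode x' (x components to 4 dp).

Mode 1: guard c·x = -0.2557 hit at Δt = 0.6924 (t = 0.6924), x⁻ = (-0.2557) → reset → x⁺ = (-0.7387), jump to mode 0
Mode 0: guard c·x = 3.6789 hit at Δt = 1.2700 (t = 1.9624), x⁻ = (-3.6790) → reset → x⁺ = (-4.0122), jump to mode 1
Mode 1: guard c·x = -0.2557 hit at Δt = 2.6946 (t = 4.6570), x⁻ = (-0.2557) → reset → x⁺ = (-0.7387), jump to mode 0
Mode 0: guard c·x = 3.6789 hit at Δt = 1.2700 (t = 5.9270), x⁻ = (-3.6789) → reset → x⁺ = (-4.0122), jump to mode 1
Mode 1: guard c·x = -0.2557 hit at Δt = 2.6946 (t = 8.6216), x⁻ = (-0.2557) → reset → x⁺ = (-0.7387), jump to mode 0
Mode 0: flow for 1.0533 to horizon, guard not reached → x = (-3.0833)

1 0.6924 1->0
2 1.9624 0->1
3 4.6570 1->0
4 5.9270 0->1
5 8.6216 1->0
final: 0 -3.0833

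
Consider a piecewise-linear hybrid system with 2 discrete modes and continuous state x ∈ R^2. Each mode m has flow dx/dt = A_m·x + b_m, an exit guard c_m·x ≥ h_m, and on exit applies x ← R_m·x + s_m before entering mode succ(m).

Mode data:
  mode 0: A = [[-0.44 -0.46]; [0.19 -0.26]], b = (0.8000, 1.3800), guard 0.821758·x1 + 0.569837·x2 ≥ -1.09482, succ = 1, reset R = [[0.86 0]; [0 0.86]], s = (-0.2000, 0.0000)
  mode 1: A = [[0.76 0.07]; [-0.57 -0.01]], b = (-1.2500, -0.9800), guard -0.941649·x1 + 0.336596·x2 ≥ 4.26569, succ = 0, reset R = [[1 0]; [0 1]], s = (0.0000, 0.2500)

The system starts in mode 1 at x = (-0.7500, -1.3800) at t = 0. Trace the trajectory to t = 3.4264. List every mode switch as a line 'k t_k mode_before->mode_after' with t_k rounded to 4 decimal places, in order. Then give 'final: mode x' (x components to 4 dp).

1 1.2651 1->0
2 2.6965 0->1
final: 1 -4.1257 0.9456

Mode 1: guard c·x = 4.2657 hit at Δt = 1.2651 (t = 1.2651), x⁻ = (-4.8240, -0.8225) → reset → x⁺ = (-4.8240, -0.5725), jump to mode 0
Mode 0: guard c·x = -1.0948 hit at Δt = 1.4314 (t = 2.6965), x⁻ = (-1.7362, 0.5825) → reset → x⁺ = (-1.6931, 0.5009), jump to mode 1
Mode 1: flow for 0.7299 to horizon, guard not reached → x = (-4.1257, 0.9456)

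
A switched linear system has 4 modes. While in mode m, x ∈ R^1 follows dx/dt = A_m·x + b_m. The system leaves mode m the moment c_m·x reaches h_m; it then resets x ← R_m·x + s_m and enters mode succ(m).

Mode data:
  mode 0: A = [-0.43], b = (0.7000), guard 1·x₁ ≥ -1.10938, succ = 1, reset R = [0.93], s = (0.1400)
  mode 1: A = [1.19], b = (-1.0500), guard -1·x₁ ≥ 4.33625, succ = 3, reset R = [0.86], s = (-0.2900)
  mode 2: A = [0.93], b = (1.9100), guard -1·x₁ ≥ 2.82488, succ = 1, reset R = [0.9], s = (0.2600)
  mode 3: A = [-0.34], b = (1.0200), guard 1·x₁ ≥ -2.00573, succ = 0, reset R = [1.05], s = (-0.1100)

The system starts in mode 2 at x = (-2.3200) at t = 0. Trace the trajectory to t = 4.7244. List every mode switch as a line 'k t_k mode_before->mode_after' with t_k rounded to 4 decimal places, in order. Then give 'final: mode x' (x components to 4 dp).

1 1.1435 2->1
2 1.5638 1->3
3 2.5581 3->0
4 3.3477 0->1
5 4.2544 1->3
final: 3 -2.9825

Mode 2: guard c·x = 2.8249 hit at Δt = 1.1435 (t = 1.1435), x⁻ = (-2.8249) → reset → x⁺ = (-2.2824), jump to mode 1
Mode 1: guard c·x = 4.3362 hit at Δt = 0.4203 (t = 1.5638), x⁻ = (-4.3362) → reset → x⁺ = (-4.0192), jump to mode 3
Mode 3: guard c·x = -2.0057 hit at Δt = 0.9943 (t = 2.5581), x⁻ = (-2.0057) → reset → x⁺ = (-2.2160), jump to mode 0
Mode 0: guard c·x = -1.1094 hit at Δt = 0.7896 (t = 3.3477), x⁻ = (-1.1094) → reset → x⁺ = (-0.8917), jump to mode 1
Mode 1: guard c·x = 4.3362 hit at Δt = 0.9067 (t = 4.2544), x⁻ = (-4.3362) → reset → x⁺ = (-4.0192), jump to mode 3
Mode 3: flow for 0.4700 to horizon, guard not reached → x = (-2.9825)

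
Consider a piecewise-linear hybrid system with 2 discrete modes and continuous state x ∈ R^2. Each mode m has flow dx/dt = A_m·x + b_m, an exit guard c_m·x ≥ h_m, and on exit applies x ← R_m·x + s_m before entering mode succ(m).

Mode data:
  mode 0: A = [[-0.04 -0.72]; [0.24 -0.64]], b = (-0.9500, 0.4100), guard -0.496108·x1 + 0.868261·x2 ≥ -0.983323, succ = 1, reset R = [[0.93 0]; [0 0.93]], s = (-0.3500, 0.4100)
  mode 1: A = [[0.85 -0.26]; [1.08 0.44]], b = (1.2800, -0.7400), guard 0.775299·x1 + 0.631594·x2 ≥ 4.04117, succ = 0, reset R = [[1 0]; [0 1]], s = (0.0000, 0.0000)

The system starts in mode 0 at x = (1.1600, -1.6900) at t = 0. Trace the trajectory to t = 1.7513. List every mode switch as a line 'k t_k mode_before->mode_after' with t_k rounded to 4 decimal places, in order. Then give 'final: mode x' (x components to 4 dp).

1 0.8161 0->1
final: 1 3.0393 0.9279

Mode 0: guard c·x = -0.9833 hit at Δt = 0.8161 (t = 0.8161), x⁻ = (0.9821, -0.5714) → reset → x⁺ = (0.5633, -0.1214), jump to mode 1
Mode 1: flow for 0.9352 to horizon, guard not reached → x = (3.0393, 0.9279)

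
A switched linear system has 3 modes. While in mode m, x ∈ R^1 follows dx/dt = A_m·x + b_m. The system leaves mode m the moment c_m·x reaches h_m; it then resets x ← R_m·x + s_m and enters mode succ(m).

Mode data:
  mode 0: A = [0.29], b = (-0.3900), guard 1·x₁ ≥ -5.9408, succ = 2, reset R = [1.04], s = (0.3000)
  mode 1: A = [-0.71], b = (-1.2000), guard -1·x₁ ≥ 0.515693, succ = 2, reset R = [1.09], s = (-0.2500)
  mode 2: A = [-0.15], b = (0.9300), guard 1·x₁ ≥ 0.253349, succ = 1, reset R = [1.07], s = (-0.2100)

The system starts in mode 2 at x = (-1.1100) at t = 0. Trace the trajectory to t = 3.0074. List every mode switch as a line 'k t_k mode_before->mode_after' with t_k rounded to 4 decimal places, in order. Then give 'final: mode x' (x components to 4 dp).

1 1.3761 2->1
2 1.9388 1->2
final: 2 0.2264

Mode 2: guard c·x = 0.2533 hit at Δt = 1.3761 (t = 1.3761), x⁻ = (0.2533) → reset → x⁺ = (0.0611), jump to mode 1
Mode 1: guard c·x = 0.5157 hit at Δt = 0.5627 (t = 1.9388), x⁻ = (-0.5157) → reset → x⁺ = (-0.8121), jump to mode 2
Mode 2: flow for 1.0686 to horizon, guard not reached → x = (0.2264)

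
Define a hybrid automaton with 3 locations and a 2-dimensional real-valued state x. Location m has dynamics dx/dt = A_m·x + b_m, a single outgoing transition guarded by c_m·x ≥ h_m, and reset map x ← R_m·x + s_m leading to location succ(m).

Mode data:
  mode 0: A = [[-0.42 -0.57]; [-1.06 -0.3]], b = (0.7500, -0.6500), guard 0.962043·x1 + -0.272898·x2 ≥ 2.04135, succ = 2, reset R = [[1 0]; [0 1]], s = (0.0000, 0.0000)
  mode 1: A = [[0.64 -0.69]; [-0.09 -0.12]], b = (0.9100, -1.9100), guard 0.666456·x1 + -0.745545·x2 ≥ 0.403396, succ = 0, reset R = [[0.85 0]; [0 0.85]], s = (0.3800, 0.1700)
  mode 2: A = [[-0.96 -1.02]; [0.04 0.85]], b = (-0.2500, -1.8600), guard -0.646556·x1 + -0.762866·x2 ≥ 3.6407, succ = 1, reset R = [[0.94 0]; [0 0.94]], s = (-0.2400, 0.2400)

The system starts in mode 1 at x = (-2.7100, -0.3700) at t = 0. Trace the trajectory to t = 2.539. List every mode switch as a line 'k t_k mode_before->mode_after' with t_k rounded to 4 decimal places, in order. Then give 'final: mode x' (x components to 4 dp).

Mode 1: guard c·x = 0.4034 hit at Δt = 1.5665 (t = 1.5665), x⁻ = (-2.3899, -2.6774) → reset → x⁺ = (-1.6514, -2.1058), jump to mode 0
Mode 0: flow for 0.9725 to horizon, guard not reached → x = (0.2626, -1.6177)

1 1.5665 1->0
final: 0 0.2626 -1.6177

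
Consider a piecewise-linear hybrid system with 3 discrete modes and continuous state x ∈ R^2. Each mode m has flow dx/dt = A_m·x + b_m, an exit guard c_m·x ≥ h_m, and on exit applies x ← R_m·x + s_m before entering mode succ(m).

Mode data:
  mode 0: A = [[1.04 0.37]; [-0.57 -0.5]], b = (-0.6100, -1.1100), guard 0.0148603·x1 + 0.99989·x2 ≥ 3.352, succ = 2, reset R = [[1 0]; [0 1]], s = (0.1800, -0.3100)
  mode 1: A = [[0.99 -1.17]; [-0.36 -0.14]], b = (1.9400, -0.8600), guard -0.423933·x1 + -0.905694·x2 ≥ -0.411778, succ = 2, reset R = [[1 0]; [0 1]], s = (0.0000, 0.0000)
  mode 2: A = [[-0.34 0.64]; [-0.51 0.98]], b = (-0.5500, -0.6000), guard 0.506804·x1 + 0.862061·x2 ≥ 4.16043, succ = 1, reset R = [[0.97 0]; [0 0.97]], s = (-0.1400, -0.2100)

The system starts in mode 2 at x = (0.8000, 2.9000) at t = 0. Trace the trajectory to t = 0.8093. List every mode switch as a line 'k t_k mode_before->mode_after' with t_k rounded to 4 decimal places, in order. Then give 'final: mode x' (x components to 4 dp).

Mode 2: guard c·x = 4.1604 hit at Δt = 0.4971 (t = 0.4971), x⁻ = (1.4274, 3.9869) → reset → x⁺ = (1.2446, 3.6573), jump to mode 1
Mode 1: flow for 0.3122 to horizon, guard not reached → x = (0.9511, 3.1186)

1 0.4971 2->1
final: 1 0.9511 3.1186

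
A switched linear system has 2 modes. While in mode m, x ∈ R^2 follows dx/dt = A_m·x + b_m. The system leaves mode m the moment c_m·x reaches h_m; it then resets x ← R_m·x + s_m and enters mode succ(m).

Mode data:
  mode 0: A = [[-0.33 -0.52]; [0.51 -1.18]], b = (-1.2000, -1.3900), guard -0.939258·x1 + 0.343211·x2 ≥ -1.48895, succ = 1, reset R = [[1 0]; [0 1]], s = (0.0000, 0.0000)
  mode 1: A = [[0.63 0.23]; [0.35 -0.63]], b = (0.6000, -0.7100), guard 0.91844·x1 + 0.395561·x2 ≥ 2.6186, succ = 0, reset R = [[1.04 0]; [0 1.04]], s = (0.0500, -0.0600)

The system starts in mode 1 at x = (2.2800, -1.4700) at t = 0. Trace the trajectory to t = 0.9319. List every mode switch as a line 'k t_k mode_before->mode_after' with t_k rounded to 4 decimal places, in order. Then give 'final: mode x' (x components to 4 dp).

1 0.4839 1->0
final: 0 2.6480 -0.5820

Mode 1: guard c·x = 2.6186 hit at Δt = 0.4839 (t = 0.4839), x⁻ = (3.2712, -0.9753) → reset → x⁺ = (3.4521, -1.0744), jump to mode 0
Mode 0: flow for 0.4480 to horizon, guard not reached → x = (2.6480, -0.5820)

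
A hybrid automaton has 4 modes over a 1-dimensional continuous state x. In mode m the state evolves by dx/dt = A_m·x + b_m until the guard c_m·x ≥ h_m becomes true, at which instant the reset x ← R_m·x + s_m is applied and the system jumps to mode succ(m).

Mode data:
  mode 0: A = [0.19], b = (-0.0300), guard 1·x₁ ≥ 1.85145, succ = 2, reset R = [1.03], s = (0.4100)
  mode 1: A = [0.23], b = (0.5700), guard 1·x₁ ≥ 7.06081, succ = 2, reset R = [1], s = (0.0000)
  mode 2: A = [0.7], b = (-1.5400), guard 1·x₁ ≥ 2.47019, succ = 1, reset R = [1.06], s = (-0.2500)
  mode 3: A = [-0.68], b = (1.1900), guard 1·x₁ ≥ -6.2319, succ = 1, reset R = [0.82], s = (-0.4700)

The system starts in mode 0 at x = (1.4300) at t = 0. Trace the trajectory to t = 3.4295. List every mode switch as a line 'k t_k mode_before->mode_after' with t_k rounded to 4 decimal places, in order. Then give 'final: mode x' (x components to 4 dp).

Mode 0: guard c·x = 1.8515 hit at Δt = 1.5061 (t = 1.5061), x⁻ = (1.8514) → reset → x⁺ = (2.3170), jump to mode 2
Mode 2: guard c·x = 2.4702 hit at Δt = 1.1957 (t = 2.7018), x⁻ = (2.4702) → reset → x⁺ = (2.3684), jump to mode 1
Mode 1: flow for 0.7277 to horizon, guard not reached → x = (3.2514)

1 1.5061 0->2
2 2.7018 2->1
final: 1 3.2514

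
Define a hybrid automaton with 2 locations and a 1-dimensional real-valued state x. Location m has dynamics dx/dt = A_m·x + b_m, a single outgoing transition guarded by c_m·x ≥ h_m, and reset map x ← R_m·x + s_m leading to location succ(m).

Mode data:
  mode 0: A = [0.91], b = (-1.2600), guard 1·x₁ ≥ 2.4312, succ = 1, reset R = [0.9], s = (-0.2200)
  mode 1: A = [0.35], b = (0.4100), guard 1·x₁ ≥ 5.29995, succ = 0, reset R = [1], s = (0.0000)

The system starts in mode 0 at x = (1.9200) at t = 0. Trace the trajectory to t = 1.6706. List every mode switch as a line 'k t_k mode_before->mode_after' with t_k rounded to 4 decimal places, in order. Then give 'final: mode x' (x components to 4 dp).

Mode 0: guard c·x = 2.4312 hit at Δt = 0.7366 (t = 0.7366), x⁻ = (2.4312) → reset → x⁺ = (1.9681), jump to mode 1
Mode 1: flow for 0.9340 to horizon, guard not reached → x = (3.1820)

1 0.7366 0->1
final: 1 3.1820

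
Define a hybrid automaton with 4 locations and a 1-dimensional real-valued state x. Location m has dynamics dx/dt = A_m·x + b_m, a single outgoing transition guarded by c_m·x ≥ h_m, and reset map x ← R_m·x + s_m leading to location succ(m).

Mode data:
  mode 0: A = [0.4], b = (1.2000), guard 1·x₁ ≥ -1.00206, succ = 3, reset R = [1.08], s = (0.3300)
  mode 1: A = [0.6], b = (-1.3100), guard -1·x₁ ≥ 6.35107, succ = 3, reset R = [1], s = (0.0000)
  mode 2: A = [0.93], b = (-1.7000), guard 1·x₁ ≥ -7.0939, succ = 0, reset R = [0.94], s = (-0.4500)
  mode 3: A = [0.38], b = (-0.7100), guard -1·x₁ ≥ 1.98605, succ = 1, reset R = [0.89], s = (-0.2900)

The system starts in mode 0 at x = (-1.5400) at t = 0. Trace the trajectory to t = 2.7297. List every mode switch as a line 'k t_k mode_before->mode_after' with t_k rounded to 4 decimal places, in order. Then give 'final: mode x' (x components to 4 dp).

1 0.7842 0->3
2 1.7995 3->1
final: 1 -5.2272

Mode 0: guard c·x = -1.0021 hit at Δt = 0.7842 (t = 0.7842), x⁻ = (-1.0021) → reset → x⁺ = (-0.7522), jump to mode 3
Mode 3: guard c·x = 1.9861 hit at Δt = 1.0153 (t = 1.7995), x⁻ = (-1.9861) → reset → x⁺ = (-2.0576), jump to mode 1
Mode 1: flow for 0.9302 to horizon, guard not reached → x = (-5.2272)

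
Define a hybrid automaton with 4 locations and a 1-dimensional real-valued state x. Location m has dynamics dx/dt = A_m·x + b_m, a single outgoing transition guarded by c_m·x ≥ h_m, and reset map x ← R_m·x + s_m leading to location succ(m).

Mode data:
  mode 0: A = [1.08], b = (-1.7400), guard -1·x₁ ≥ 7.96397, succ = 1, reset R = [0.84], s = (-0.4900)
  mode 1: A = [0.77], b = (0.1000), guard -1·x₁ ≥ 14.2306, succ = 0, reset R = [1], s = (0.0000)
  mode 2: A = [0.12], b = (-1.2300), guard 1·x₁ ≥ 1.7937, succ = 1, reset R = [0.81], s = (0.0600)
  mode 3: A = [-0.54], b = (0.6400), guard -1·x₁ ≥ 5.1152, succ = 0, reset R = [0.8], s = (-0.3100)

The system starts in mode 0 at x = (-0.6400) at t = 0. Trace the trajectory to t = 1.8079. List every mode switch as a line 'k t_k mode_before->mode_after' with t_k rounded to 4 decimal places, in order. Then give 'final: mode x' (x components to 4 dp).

1 1.3405 0->1
final: 1 -10.2336

Mode 0: guard c·x = 7.9640 hit at Δt = 1.3405 (t = 1.3405), x⁻ = (-7.9640) → reset → x⁺ = (-7.1797), jump to mode 1
Mode 1: flow for 0.4674 to horizon, guard not reached → x = (-10.2336)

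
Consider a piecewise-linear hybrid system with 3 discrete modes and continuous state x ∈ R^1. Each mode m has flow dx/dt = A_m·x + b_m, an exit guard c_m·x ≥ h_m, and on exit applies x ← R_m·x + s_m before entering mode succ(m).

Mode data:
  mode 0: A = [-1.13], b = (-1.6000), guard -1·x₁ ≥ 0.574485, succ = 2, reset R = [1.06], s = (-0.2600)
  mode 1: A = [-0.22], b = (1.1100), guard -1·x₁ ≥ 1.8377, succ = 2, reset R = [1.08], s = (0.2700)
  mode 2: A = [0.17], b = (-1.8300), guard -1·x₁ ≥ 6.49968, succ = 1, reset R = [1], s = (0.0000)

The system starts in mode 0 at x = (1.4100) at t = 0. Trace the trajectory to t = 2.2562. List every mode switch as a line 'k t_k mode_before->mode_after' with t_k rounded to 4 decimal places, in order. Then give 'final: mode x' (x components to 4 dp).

Mode 0: guard c·x = 0.5745 hit at Δt = 1.0721 (t = 1.0721), x⁻ = (-0.5745) → reset → x⁺ = (-0.8690), jump to mode 2
Mode 2: flow for 1.1841 to horizon, guard not reached → x = (-3.4631)

1 1.0721 0->2
final: 2 -3.4631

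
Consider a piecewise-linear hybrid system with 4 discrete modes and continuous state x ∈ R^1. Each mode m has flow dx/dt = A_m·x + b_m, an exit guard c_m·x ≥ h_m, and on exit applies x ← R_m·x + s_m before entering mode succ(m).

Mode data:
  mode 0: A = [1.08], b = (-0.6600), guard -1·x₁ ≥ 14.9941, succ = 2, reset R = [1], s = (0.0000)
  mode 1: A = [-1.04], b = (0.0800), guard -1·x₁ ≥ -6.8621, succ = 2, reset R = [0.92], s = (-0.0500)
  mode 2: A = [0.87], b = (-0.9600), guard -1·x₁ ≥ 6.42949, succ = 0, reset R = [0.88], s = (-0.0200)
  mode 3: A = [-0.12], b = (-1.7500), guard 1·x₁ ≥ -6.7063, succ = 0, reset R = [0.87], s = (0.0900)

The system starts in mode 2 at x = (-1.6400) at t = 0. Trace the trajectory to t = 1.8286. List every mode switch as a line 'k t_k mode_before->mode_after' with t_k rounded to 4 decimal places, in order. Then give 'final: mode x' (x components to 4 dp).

Mode 2: guard c·x = 6.4295 hit at Δt = 1.1610 (t = 1.1610), x⁻ = (-6.4295) → reset → x⁺ = (-5.6780), jump to mode 0
Mode 0: flow for 0.6676 to horizon, guard not reached → x = (-12.3224)

1 1.1610 2->0
final: 0 -12.3224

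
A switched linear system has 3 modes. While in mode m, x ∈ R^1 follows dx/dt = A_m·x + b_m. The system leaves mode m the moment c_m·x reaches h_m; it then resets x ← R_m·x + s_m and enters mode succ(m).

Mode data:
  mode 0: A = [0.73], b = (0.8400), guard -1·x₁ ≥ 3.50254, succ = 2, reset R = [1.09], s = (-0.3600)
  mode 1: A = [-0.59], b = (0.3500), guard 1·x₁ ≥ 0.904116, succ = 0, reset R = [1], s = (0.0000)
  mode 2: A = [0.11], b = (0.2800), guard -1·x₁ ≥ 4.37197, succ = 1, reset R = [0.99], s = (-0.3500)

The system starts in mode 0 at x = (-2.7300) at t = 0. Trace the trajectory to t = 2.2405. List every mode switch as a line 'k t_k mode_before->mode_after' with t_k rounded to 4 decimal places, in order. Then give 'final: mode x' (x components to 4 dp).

1 0.5455 0->2
2 1.5674 2->1
final: 1 -2.9506

Mode 0: guard c·x = 3.5025 hit at Δt = 0.5455 (t = 0.5455), x⁻ = (-3.5025) → reset → x⁺ = (-4.1778), jump to mode 2
Mode 2: guard c·x = 4.3720 hit at Δt = 1.0219 (t = 1.5674), x⁻ = (-4.3720) → reset → x⁺ = (-4.6783), jump to mode 1
Mode 1: flow for 0.6731 to horizon, guard not reached → x = (-2.9506)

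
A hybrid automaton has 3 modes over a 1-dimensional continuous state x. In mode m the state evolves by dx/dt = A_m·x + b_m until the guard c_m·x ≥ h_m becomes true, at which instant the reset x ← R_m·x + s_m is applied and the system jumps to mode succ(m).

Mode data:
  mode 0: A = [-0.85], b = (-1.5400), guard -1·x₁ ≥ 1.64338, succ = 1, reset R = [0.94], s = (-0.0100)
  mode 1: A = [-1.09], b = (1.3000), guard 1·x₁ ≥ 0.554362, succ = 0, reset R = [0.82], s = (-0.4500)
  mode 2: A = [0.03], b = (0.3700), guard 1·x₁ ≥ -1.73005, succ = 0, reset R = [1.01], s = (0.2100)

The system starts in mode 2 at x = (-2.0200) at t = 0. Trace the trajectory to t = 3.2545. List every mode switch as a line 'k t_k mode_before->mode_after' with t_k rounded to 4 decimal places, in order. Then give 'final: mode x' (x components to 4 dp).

Mode 2: guard c·x = -1.7301 hit at Δt = 0.9242 (t = 0.9242), x⁻ = (-1.7301) → reset → x⁺ = (-1.5374), jump to mode 0
Mode 0: guard c·x = 1.6434 hit at Δt = 0.5746 (t = 1.4988), x⁻ = (-1.6434) → reset → x⁺ = (-1.5548), jump to mode 1
Mode 1: guard c·x = 0.5544 hit at Δt = 1.3391 (t = 2.8379), x⁻ = (0.5544) → reset → x⁺ = (0.0046), jump to mode 0
Mode 0: flow for 0.4166 to horizon, guard not reached → x = (-0.5371)

1 0.9242 2->0
2 1.4988 0->1
3 2.8379 1->0
final: 0 -0.5371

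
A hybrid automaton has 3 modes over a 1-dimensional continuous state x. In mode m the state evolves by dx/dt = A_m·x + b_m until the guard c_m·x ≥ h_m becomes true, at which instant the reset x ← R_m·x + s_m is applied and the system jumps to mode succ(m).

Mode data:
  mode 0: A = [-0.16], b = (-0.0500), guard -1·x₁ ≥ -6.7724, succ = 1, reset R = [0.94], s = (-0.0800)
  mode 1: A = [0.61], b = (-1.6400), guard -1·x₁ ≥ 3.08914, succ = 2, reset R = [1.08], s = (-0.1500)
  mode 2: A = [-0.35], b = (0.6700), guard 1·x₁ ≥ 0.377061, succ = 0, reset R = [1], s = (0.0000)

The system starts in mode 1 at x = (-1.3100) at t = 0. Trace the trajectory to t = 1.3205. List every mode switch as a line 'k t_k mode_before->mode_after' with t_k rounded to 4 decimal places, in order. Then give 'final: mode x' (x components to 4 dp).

1 0.6034 1->2
final: 2 -2.2875

Mode 1: guard c·x = 3.0891 hit at Δt = 0.6034 (t = 0.6034), x⁻ = (-3.0891) → reset → x⁺ = (-3.4863), jump to mode 2
Mode 2: flow for 0.7171 to horizon, guard not reached → x = (-2.2875)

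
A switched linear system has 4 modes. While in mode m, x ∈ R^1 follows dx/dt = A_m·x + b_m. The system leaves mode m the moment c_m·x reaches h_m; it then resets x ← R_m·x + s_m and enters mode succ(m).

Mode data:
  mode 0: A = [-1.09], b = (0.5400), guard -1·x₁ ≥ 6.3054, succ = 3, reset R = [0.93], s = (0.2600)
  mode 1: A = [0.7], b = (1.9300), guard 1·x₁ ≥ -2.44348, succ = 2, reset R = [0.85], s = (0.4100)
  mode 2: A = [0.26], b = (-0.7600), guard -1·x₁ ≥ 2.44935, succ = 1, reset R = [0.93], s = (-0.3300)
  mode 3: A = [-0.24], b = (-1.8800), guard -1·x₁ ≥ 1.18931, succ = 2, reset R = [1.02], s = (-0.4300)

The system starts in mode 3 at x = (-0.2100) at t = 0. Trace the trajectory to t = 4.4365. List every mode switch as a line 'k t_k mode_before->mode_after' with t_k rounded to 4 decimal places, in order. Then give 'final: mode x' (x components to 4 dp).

Mode 3: guard c·x = 1.1893 hit at Δt = 0.5729 (t = 0.5729), x⁻ = (-1.1893) → reset → x⁺ = (-1.6431), jump to mode 2
Mode 2: guard c·x = 2.4493 hit at Δt = 0.6254 (t = 1.1983), x⁻ = (-2.4493) → reset → x⁺ = (-2.6079), jump to mode 1
Mode 1: guard c·x = -2.4435 hit at Δt = 1.0610 (t = 2.2593), x⁻ = (-2.4435) → reset → x⁺ = (-1.6670), jump to mode 2
Mode 2: guard c·x = 2.4493 hit at Δt = 0.6054 (t = 2.8647), x⁻ = (-2.4493) → reset → x⁺ = (-2.6079), jump to mode 1
Mode 1: guard c·x = -2.4435 hit at Δt = 1.0610 (t = 3.9257), x⁻ = (-2.4435) → reset → x⁺ = (-1.6670), jump to mode 2
Mode 2: flow for 0.5108 to horizon, guard not reached → x = (-2.3189)

1 0.5729 3->2
2 1.1983 2->1
3 2.2593 1->2
4 2.8647 2->1
5 3.9257 1->2
final: 2 -2.3189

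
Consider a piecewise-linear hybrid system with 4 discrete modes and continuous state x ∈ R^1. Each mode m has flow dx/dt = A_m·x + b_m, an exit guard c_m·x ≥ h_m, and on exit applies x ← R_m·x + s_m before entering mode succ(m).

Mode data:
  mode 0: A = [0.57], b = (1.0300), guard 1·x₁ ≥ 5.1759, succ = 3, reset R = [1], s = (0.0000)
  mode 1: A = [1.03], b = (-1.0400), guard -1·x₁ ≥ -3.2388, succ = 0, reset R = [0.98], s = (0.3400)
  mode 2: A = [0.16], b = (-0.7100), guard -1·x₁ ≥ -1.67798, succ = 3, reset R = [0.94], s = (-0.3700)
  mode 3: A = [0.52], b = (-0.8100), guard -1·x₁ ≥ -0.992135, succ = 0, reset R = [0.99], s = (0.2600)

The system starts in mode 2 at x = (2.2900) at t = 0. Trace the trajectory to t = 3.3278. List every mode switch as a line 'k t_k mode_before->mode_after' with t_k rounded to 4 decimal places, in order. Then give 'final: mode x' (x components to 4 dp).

Mode 2: guard c·x = -1.6780 hit at Δt = 1.5672 (t = 1.5672), x⁻ = (1.6780) → reset → x⁺ = (1.2073), jump to mode 3
Mode 3: guard c·x = -0.9921 hit at Δt = 0.9207 (t = 2.4879), x⁻ = (0.9921) → reset → x⁺ = (1.2422), jump to mode 0
Mode 0: flow for 0.8399 to horizon, guard not reached → x = (3.1146)

1 1.5672 2->3
2 2.4879 3->0
final: 0 3.1146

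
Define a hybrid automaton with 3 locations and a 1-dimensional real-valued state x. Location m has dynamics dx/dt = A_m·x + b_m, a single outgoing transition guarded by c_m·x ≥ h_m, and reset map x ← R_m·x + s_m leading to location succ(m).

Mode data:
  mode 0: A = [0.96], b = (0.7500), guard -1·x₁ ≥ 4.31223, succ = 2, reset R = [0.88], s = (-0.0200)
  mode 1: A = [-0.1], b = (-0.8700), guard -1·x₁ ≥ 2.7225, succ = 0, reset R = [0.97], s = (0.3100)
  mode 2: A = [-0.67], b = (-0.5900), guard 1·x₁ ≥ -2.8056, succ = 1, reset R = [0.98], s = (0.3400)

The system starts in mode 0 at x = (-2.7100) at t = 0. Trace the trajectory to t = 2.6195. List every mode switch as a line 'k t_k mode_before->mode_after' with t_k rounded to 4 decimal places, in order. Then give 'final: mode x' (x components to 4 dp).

Mode 0: guard c·x = 4.3122 hit at Δt = 0.6299 (t = 0.6299), x⁻ = (-4.3122) → reset → x⁺ = (-3.8148), jump to mode 2
Mode 2: guard c·x = -2.8056 hit at Δt = 0.6291 (t = 1.2590), x⁻ = (-2.8056) → reset → x⁺ = (-2.4095), jump to mode 1
Mode 1: guard c·x = 2.7225 hit at Δt = 0.5104 (t = 1.7694), x⁻ = (-2.7225) → reset → x⁺ = (-2.3308), jump to mode 0
Mode 0: flow for 0.8501 to horizon, guard not reached → x = (-4.2859)

1 0.6299 0->2
2 1.2590 2->1
3 1.7694 1->0
final: 0 -4.2859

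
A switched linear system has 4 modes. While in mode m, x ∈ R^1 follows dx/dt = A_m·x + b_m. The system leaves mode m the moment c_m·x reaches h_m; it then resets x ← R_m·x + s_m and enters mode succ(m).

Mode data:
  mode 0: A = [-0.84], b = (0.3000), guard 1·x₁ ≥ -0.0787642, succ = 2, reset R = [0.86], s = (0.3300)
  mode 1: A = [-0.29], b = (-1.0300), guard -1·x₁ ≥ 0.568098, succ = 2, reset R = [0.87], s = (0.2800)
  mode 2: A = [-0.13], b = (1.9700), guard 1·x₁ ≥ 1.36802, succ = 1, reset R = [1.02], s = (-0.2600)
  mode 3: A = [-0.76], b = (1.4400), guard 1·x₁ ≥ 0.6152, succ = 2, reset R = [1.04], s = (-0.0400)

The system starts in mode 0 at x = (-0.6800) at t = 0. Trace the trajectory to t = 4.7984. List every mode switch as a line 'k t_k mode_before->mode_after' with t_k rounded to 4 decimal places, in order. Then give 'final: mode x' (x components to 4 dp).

1 1.0319 0->2
2 1.6254 2->1
3 3.1829 1->2
4 4.0187 2->1
final: 1 0.1868

Mode 0: guard c·x = -0.0788 hit at Δt = 1.0319 (t = 1.0319), x⁻ = (-0.0788) → reset → x⁺ = (0.2623), jump to mode 2
Mode 2: guard c·x = 1.3680 hit at Δt = 0.5935 (t = 1.6254), x⁻ = (1.3680) → reset → x⁺ = (1.1354), jump to mode 1
Mode 1: guard c·x = 0.5681 hit at Δt = 1.5575 (t = 3.1829), x⁻ = (-0.5681) → reset → x⁺ = (-0.2142), jump to mode 2
Mode 2: guard c·x = 1.3680 hit at Δt = 0.8358 (t = 4.0187), x⁻ = (1.3680) → reset → x⁺ = (1.1354), jump to mode 1
Mode 1: flow for 0.7797 to horizon, guard not reached → x = (0.1868)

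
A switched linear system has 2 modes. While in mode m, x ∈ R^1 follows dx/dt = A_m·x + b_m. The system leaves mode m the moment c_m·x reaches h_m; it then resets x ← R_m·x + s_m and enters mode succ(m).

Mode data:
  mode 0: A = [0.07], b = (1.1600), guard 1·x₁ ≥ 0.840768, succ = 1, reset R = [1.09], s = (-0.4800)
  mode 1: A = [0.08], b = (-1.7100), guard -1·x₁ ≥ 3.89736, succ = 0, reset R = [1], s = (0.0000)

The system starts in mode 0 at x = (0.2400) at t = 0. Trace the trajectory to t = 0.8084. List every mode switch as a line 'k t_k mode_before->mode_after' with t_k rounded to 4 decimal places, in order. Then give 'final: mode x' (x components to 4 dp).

Mode 0: guard c·x = 0.8408 hit at Δt = 0.5016 (t = 0.5016), x⁻ = (0.8408) → reset → x⁺ = (0.4364), jump to mode 1
Mode 1: flow for 0.3068 to horizon, guard not reached → x = (-0.0838)

1 0.5016 0->1
final: 1 -0.0838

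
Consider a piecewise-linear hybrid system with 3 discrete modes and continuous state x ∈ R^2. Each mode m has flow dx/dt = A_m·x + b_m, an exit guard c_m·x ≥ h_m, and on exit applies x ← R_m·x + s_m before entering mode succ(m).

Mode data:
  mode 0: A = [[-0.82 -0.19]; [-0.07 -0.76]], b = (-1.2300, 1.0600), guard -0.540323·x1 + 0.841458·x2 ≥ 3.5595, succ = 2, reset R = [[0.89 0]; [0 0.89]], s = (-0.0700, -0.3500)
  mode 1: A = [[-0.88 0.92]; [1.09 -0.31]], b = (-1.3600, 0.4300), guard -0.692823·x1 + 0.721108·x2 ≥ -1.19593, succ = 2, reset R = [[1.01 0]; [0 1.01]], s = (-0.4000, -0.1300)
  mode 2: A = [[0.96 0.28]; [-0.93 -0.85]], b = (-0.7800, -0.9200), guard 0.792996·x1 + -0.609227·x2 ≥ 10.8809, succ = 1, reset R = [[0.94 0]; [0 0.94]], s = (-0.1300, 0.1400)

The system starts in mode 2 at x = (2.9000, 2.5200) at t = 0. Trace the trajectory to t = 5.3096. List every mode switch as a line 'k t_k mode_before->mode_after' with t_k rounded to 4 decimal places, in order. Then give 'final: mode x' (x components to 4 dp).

1 1.5627 2->1
2 2.4680 1->2
3 4.6616 2->1
final: 1 2.7470 -1.1961

Mode 2: guard c·x = 10.8809 hit at Δt = 1.5627 (t = 1.5627), x⁻ = (9.6381, -5.3148) → reset → x⁺ = (8.9298, -4.8559), jump to mode 1
Mode 1: guard c·x = -1.1959 hit at Δt = 0.9053 (t = 2.4680), x⁻ = (2.5865, 0.8266) → reset → x⁺ = (2.2124, 0.7049), jump to mode 2
Mode 2: guard c·x = 10.8809 hit at Δt = 2.1936 (t = 4.6616), x⁻ = (8.9861, -6.1635) → reset → x⁺ = (8.3169, -5.6537), jump to mode 1
Mode 1: flow for 0.6480 to horizon, guard not reached → x = (2.7470, -1.1961)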